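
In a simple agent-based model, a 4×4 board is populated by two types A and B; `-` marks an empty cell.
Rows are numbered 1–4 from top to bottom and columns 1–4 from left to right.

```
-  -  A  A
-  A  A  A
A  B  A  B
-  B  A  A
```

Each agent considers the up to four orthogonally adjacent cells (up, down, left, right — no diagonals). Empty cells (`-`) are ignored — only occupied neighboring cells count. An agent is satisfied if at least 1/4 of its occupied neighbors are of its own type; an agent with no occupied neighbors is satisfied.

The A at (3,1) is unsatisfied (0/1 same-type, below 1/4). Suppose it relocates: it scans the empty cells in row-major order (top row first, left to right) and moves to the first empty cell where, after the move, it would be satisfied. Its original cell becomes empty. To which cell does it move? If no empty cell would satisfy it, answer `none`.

Vacating (3,1). Empty cells in order:
  (1,1): 0/0 same-type → satisfied — stop here.

(1,1)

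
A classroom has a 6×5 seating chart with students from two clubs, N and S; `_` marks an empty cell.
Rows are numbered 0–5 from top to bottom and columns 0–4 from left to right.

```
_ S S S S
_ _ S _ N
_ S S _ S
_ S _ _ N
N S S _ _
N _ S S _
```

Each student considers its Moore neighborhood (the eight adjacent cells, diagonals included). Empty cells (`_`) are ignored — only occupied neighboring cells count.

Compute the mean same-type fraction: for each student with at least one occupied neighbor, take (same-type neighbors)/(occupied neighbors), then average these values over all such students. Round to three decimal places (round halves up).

0.675

(0,1)S 2/2
(0,2)S 3/3
(0,3)S 3/4
(0,4)S 1/2
(1,2)S 5/5
(1,4)N 0/3
(2,1)S 3/3
(2,2)S 3/3
(2,4)S 0/2
(3,1)S 4/5
(3,4)N 0/1
(4,0)N 1/3
(4,1)S 3/5
(4,2)S 4/4
(5,0)N 1/2
(5,2)S 3/3
(5,3)S 2/2
Sum over 17 students: 2/2 + 3/3 + 3/4 + 1/2 + 5/5 + 0/3 + 3/3 + 3/3 + 0/2 + 4/5 + 0/1 + 1/3 + 3/5 + 4/4 + 1/2 + 3/3 + 2/2 = 689/60; mean = 689/60 ÷ 17 = 689/1020 = 0.675490… → 0.675.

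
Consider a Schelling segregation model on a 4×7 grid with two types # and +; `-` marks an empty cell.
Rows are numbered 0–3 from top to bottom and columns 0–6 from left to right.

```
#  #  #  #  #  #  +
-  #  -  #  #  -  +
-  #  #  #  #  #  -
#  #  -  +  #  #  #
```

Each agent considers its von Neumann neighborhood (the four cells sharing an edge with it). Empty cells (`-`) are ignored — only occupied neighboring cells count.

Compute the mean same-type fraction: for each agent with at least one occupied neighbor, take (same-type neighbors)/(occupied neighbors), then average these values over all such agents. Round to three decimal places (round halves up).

(0,0)# 1/1
(0,1)# 3/3
(0,2)# 2/2
(0,3)# 3/3
(0,4)# 3/3
(0,5)# 1/2
(0,6)+ 1/2
(1,1)# 2/2
(1,3)# 3/3
(1,4)# 3/3
(1,6)+ 1/1
(2,1)# 3/3
(2,2)# 2/2
(2,3)# 3/4
(2,4)# 4/4
(2,5)# 2/2
(3,0)# 1/1
(3,1)# 2/2
(3,3)+ 0/2
(3,4)# 2/3
(3,5)# 3/3
(3,6)# 1/1
Sum over 22 agents: 1/1 + 3/3 + 2/2 + 3/3 + 3/3 + 1/2 + 1/2 + 2/2 + 3/3 + 3/3 + 1/1 + 3/3 + 2/2 + 3/4 + 4/4 + 2/2 + 1/1 + 2/2 + 0/2 + 2/3 + 3/3 + 1/1 = 233/12; mean = 233/12 ÷ 22 = 233/264 = 0.882575… → 0.883.

0.883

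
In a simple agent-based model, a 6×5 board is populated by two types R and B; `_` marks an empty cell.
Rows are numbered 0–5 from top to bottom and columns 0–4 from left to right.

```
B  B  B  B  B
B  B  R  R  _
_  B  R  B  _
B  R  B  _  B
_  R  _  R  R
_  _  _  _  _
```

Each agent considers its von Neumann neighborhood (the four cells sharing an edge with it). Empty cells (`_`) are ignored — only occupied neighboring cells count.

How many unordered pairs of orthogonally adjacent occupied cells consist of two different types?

Scan each occupied cell's neighbors to the right and below so each pair is counted once.
From row 0: 2 unlike of 8 pairs (running 2/8).
From row 1: 2 unlike of 6 pairs (running 4/14).
From row 2: 4 unlike of 4 pairs (running 8/18).
From row 3: 3 unlike of 4 pairs (running 11/22).
From row 4: 0 unlike of 1 pairs (running 11/23).
Total adjacent occupied pairs: 23; unlike-type pairs: 11.

11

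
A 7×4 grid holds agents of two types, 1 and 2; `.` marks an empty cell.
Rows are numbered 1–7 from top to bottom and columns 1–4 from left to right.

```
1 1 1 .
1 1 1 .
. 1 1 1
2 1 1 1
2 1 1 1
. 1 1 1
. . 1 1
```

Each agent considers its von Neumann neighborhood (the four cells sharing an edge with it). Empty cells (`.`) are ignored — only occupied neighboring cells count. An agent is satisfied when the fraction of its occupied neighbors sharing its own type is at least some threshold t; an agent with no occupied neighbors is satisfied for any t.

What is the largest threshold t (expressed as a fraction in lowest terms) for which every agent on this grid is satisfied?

1/2

Row 1: (1,1)1 2/2 · (1,2)1 3/3 · (1,3)1 2/2
Row 2: (2,1)1 2/2 · (2,2)1 4/4 · (2,3)1 3/3
Row 3: (3,2)1 3/3 · (3,3)1 4/4 · (3,4)1 2/2
Row 4: (4,1)2 1/2 · (4,2)1 3/4 · (4,3)1 4/4 · (4,4)1 3/3
Row 5: (5,1)2 1/2 · (5,2)1 3/4 · (5,3)1 4/4 · (5,4)1 3/3
Row 6: (6,2)1 2/2 · (6,3)1 4/4 · (6,4)1 3/3
Row 7: (7,3)1 2/2 · (7,4)1 2/2
The smallest same-type fraction is 1/2 at (4,1), which reduces to 1/2. Any threshold above that leaves this agent unsatisfied.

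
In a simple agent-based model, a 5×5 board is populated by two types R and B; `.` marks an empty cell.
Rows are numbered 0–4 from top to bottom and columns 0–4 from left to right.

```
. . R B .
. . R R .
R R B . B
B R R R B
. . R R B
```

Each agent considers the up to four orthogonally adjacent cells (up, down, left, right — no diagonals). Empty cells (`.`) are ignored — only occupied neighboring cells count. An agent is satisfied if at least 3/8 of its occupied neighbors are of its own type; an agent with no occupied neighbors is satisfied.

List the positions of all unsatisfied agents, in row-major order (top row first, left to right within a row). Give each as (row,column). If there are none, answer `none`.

(0,2)R 1/2 ✓
(0,3)B 0/2 ✗
(1,2)R 2/3 ✓
(1,3)R 1/2 ✓
(2,0)R 1/2 ✓
(2,1)R 2/3 ✓
(2,2)B 0/3 ✗
(2,4)B 1/1 ✓
(3,0)B 0/2 ✗
(3,1)R 2/3 ✓
(3,2)R 3/4 ✓
(3,3)R 2/3 ✓
(3,4)B 2/3 ✓
(4,2)R 2/2 ✓
(4,3)R 2/3 ✓
(4,4)B 1/2 ✓

(0,3), (2,2), (3,0)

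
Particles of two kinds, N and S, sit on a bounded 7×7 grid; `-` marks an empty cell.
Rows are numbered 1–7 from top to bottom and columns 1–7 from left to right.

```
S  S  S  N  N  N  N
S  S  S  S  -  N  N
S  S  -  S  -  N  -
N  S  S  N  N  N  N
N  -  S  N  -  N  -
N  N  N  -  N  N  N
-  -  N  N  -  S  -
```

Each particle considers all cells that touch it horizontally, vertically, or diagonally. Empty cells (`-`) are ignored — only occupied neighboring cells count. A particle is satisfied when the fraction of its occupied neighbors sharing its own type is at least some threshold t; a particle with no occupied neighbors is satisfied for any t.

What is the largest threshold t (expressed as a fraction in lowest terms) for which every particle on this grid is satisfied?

(1,1)S 3/3
(1,2)S 5/5
(1,3)S 4/5
(1,4)N 1/4
(1,5)N 3/4
(1,6)N 4/4
(1,7)N 3/3
(2,1)S 5/5
(2,2)S 7/7
(2,3)S 6/7
(2,4)S 3/5
(2,6)N 5/5
(2,7)N 4/4
(3,1)S 4/5
(3,2)S 6/7
(3,4)S 3/5
(3,6)N 5/5
(4,1)N 1/4
(4,2)S 4/6
(4,3)S 4/6
(4,4)N 2/5
(4,5)N 5/6
(4,6)N 4/4
(4,7)N 3/3
(5,1)N 3/4
(5,3)S 2/6
(5,4)N 4/6
(5,6)N 6/6
(6,1)N 2/2
(6,2)N 4/5
(6,3)N 4/5
(6,5)N 4/5
(6,6)N 3/4
(6,7)N 2/3
(7,3)N 3/3
(7,4)N 3/3
(7,6)S 0/3
The smallest same-type fraction is 0/3 at (7,6), which reduces to 0/1. Any threshold above that leaves this particle unsatisfied.

0/1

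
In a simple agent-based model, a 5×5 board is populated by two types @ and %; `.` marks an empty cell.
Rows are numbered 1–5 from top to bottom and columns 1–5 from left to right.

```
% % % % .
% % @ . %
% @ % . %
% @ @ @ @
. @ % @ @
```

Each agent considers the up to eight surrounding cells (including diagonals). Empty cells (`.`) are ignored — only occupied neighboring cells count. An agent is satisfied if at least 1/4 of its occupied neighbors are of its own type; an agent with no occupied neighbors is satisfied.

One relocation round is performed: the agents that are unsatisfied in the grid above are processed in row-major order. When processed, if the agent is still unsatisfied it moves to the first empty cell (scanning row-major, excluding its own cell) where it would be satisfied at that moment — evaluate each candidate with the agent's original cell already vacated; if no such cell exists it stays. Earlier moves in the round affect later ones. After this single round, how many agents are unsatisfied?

0

Initially unsatisfied (in order): (2,3), (3,3), (5,3).
  (2,3) → (3,4).
  (3,3) → (1,5).
  (5,3) → (2,3).
Resulting grid:
% % % % %
% % % . %
% @ . @ %
% @ @ @ @
. @ . @ @
All satisfied now.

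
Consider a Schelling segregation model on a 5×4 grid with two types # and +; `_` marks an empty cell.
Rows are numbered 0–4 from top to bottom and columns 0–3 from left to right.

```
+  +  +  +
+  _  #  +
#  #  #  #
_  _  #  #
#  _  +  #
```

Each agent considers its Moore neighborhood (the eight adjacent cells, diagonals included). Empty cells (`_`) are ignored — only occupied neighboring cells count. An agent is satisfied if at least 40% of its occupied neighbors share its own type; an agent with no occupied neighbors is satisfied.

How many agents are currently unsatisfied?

1

(0,0)+ 2/2 ✓
(0,1)+ 3/4 ✓
(0,2)+ 3/4 ✓
(0,3)+ 2/3 ✓
(1,0)+ 2/4 ✓
(1,2)# 3/7 ✓
(1,3)+ 2/5 ✓
(2,0)# 1/2 ✓
(2,1)# 4/5 ✓
(2,2)# 5/6 ✓
(2,3)# 4/5 ✓
(3,2)# 5/6 ✓
(3,3)# 4/5 ✓
(4,0)# 0/0 ✓
(4,2)+ 0/3 ✗
(4,3)# 2/3 ✓
Unsatisfied: (4,2) — 1 in total.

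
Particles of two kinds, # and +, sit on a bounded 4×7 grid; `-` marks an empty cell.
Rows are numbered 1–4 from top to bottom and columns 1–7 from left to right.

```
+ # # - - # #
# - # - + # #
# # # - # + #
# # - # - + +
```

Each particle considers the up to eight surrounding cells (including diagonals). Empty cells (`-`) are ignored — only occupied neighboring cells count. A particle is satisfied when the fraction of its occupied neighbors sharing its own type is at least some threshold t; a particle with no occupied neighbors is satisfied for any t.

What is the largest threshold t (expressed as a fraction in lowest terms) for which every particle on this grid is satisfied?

0/1

(1,1)+ 0/2
(1,2)# 3/4
(1,3)# 2/2
(1,6)# 3/4
(1,7)# 3/3
(2,1)# 3/4
(2,3)# 4/4
(2,5)+ 1/4
(2,6)# 5/7
(2,7)# 4/5
(3,1)# 4/4
(3,2)# 6/6
(3,3)# 4/4
(3,5)# 2/5
(3,6)+ 3/7
(3,7)# 2/5
(4,1)# 3/3
(4,2)# 4/4
(4,4)# 2/2
(4,6)+ 2/4
(4,7)+ 2/3
The smallest same-type fraction is 0/2 at (1,1), which reduces to 0/1. Any threshold above that leaves this particle unsatisfied.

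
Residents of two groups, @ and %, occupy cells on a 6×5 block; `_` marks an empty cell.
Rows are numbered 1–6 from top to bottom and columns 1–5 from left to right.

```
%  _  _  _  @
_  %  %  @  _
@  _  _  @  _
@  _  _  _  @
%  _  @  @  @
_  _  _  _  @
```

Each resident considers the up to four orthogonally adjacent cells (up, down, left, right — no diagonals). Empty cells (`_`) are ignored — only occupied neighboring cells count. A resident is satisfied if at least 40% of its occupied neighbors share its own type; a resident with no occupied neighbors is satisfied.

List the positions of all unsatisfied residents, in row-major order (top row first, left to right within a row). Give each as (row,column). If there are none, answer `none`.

Row 1: (1,1)% 0/0 satisfied · (1,5)@ 0/0 satisfied
Row 2: (2,2)% 1/1 satisfied · (2,3)% 1/2 satisfied · (2,4)@ 1/2 satisfied
Row 3: (3,1)@ 1/1 satisfied · (3,4)@ 1/1 satisfied
Row 4: (4,1)@ 1/2 satisfied · (4,5)@ 1/1 satisfied
Row 5: (5,1)% 0/1 not · (5,3)@ 1/1 satisfied · (5,4)@ 2/2 satisfied · (5,5)@ 3/3 satisfied
Row 6: (6,5)@ 1/1 satisfied

(5,1)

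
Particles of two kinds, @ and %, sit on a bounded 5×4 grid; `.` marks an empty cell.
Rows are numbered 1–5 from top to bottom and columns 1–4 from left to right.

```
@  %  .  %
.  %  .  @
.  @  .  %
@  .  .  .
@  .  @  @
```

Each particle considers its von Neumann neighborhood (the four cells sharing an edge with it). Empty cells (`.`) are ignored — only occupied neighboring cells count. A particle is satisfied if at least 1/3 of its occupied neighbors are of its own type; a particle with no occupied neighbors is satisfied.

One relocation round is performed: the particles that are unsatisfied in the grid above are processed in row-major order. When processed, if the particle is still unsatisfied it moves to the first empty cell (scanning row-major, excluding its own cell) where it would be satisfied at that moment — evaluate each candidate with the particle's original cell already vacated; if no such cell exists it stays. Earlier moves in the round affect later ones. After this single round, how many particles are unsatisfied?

0

Initially unsatisfied (in order): (1,1), (1,4), (2,4), (3,2), (3,4).
  (1,1) → (2,3).
  (1,4) → (1,1).
  (2,4): now satisfied by earlier moves; stays.
  (3,2) → (1,3).
  (3,4) → (2,1).
Resulting grid:
% % @ .
% % @ @
. . . .
@ . . .
@ . @ @
All satisfied now.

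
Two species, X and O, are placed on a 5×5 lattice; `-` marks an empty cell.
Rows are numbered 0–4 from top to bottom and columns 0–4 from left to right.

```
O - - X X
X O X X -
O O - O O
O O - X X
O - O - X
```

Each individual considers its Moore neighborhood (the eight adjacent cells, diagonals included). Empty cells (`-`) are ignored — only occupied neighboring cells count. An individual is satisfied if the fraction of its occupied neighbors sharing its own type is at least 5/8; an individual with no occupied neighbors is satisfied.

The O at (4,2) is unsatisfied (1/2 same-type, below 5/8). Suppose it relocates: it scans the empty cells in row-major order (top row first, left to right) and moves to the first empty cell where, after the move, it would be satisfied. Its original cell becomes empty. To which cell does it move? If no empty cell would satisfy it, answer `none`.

(3,2)

Vacating (4,2). Empty cells in order:
  (0,1): 2/4 same-type → still unsatisfied.
  (0,2): 1/4 same-type → still unsatisfied.
  (1,4): 2/5 same-type → still unsatisfied.
  (2,2): 4/7 same-type → still unsatisfied.
  (3,2): 3/4 same-type → satisfied — stop here.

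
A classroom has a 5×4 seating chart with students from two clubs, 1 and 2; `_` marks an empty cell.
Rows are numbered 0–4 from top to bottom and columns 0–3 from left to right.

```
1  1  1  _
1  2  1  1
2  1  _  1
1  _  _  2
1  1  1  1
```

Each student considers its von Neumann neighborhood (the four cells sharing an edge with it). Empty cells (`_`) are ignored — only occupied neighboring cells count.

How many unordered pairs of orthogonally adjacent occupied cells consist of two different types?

9

Scan each occupied cell's neighbors to the right and below so each pair is counted once.
Row 0: 1(0,0)–1(0,1)= 1(0,0)–1(1,0)= 1(0,1)–1(0,2)= 1(0,1)–2(1,1)≠ 1(0,2)–1(1,2)=  → 1/5 unlike.
Row 1: 1(1,0)–2(1,1)≠ 1(1,0)–2(2,0)≠ 2(1,1)–1(1,2)≠ 2(1,1)–1(2,1)≠ 1(1,2)–1(1,3)= 1(1,3)–1(2,3)=  → 4/6 unlike.
Row 2: 2(2,0)–1(2,1)≠ 2(2,0)–1(3,0)≠ 1(2,3)–2(3,3)≠  → 3/3 unlike.
Row 3: 1(3,0)–1(4,0)= 2(3,3)–1(4,3)≠  → 1/2 unlike.
Row 4: 1(4,0)–1(4,1)= 1(4,1)–1(4,2)= 1(4,2)–1(4,3)=  → 0/3 unlike.
Total adjacent occupied pairs: 19; unlike-type pairs: 9.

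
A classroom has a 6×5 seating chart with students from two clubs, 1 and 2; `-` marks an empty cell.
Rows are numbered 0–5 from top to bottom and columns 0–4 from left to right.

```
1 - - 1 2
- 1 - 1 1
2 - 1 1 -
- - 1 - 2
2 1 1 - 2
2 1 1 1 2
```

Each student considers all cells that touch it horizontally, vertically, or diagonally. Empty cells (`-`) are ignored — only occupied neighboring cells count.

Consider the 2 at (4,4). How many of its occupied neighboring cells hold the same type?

2

Occupied neighbors of (4,4): (3,4)=2, (5,3)=1, (5,4)=2.
Same type (2): 2 of 3.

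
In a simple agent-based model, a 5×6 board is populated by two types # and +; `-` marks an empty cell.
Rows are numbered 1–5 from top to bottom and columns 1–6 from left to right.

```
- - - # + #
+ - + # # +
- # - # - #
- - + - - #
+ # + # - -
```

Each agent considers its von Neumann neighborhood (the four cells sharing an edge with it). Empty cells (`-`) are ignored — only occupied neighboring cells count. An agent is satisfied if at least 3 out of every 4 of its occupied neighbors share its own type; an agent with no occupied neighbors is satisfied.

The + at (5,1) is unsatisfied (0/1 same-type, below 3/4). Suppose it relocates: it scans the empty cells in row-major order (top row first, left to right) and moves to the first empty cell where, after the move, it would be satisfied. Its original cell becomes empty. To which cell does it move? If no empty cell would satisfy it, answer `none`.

(1,1)

Vacating (5,1). Empty cells in order:
  (1,1): 1/1 same-type → satisfied — stop here.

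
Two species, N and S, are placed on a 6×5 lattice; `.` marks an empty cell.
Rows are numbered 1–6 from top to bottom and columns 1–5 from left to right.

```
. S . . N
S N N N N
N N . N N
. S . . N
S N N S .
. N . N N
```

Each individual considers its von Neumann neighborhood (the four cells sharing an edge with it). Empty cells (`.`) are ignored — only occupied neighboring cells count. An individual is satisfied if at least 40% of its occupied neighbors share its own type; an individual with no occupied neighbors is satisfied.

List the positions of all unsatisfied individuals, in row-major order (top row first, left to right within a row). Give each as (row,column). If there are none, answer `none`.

(1,2), (2,1), (4,2), (5,1), (5,4)

Row 1: (1,2)S 0/1 unhappy · (1,5)N 1/1 ok
Row 2: (2,1)S 0/2 unhappy · (2,2)N 2/4 ok · (2,3)N 2/2 ok · (2,4)N 3/3 ok · (2,5)N 3/3 ok
Row 3: (3,1)N 1/2 ok · (3,2)N 2/3 ok · (3,4)N 2/2 ok · (3,5)N 3/3 ok
Row 4: (4,2)S 0/2 unhappy · (4,5)N 1/1 ok
Row 5: (5,1)S 0/1 unhappy · (5,2)N 2/4 ok · (5,3)N 1/2 ok · (5,4)S 0/2 unhappy
Row 6: (6,2)N 1/1 ok · (6,4)N 1/2 ok · (6,5)N 1/1 ok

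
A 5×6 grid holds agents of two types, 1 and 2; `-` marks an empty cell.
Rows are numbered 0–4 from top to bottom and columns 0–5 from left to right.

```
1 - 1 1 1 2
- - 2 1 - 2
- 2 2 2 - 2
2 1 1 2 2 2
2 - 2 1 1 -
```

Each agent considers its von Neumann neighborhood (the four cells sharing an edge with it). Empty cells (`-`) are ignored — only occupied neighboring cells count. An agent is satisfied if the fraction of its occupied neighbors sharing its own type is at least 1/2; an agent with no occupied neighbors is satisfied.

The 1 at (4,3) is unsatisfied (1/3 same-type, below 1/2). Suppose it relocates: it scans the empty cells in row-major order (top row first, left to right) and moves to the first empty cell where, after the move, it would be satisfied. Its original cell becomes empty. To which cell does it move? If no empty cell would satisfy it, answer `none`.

Vacating (4,3). Empty cells in order:
  (0,1): 2/2 same-type → satisfied — stop here.

(0,1)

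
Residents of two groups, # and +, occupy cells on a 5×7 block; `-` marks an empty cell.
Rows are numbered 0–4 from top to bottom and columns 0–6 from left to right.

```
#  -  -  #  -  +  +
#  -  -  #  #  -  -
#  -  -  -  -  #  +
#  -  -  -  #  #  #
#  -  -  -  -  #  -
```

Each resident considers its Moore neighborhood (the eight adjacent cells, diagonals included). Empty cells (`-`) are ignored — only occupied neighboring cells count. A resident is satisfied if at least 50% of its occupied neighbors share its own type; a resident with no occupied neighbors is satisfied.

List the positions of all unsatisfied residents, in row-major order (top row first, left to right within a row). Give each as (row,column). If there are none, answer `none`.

(2,6)

Row 0: (0,0)# 1/1 satisfied · (0,3)# 2/2 satisfied · (0,5)+ 1/2 satisfied · (0,6)+ 1/1 satisfied
Row 1: (1,0)# 2/2 satisfied · (1,3)# 2/2 satisfied · (1,4)# 3/4 satisfied
Row 2: (2,0)# 2/2 satisfied · (2,5)# 4/5 satisfied · (2,6)+ 0/3 not
Row 3: (3,0)# 2/2 satisfied · (3,4)# 3/3 satisfied · (3,5)# 4/5 satisfied · (3,6)# 3/4 satisfied
Row 4: (4,0)# 1/1 satisfied · (4,5)# 3/3 satisfied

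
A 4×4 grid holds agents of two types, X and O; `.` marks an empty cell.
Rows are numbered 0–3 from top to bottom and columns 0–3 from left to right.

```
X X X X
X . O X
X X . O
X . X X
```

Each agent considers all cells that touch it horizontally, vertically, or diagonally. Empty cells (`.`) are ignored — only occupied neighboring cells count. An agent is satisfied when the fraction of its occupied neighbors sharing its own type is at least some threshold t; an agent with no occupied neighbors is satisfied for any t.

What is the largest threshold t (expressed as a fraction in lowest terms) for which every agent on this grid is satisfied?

Row 0: (0,0)X 2/2 · (0,1)X 3/4 · (0,2)X 3/4 · (0,3)X 2/3
Row 1: (1,0)X 4/4 · (1,2)O 1/6 · (1,3)X 2/4
Row 2: (2,0)X 3/3 · (2,1)X 4/5 · (2,3)O 1/4
Row 3: (3,0)X 2/2 · (3,2)X 2/3 · (3,3)X 1/2
The smallest same-type fraction is 1/6 at (1,2), which reduces to 1/6. Any threshold above that leaves this agent unsatisfied.

1/6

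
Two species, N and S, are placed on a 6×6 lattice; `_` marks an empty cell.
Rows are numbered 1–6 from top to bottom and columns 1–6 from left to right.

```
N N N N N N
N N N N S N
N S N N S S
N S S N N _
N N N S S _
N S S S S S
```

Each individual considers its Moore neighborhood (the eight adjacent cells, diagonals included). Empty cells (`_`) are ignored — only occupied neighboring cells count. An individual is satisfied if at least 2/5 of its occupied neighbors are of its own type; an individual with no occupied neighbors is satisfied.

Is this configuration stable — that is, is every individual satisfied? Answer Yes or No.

Row 1: (1,1)N 3/3 satisfied · (1,2)N 5/5 satisfied · (1,3)N 5/5 satisfied · (1,4)N 4/5 satisfied · (1,5)N 4/5 satisfied · (1,6)N 2/3 satisfied
Row 2: (2,1)N 4/5 satisfied · (2,2)N 7/8 satisfied · (2,3)N 7/8 satisfied · (2,4)N 6/8 satisfied · (2,5)S 2/8 not · (2,6)N 2/5 satisfied
Row 3: (3,1)N 3/5 satisfied · (3,2)S 2/8 not · (3,3)N 5/8 satisfied · (3,4)N 5/8 satisfied · (3,5)S 2/7 not · (3,6)S 2/4 satisfied
Row 4: (4,1)N 3/5 satisfied · (4,2)S 2/8 not · (4,3)S 3/8 not · (4,4)N 4/8 satisfied · (4,5)N 2/6 not
Row 5: (5,1)N 3/5 satisfied · (5,2)N 4/8 satisfied · (5,3)N 2/8 not · (5,4)S 5/8 satisfied · (5,5)S 4/6 satisfied
Row 6: (6,1)N 2/3 satisfied · (6,2)S 1/5 not · (6,3)S 3/5 satisfied · (6,4)S 4/5 satisfied · (6,5)S 4/4 satisfied · (6,6)S 2/2 satisfied
For instance (2,5) has only 2/8 same-type neighbors, below 2/5.

No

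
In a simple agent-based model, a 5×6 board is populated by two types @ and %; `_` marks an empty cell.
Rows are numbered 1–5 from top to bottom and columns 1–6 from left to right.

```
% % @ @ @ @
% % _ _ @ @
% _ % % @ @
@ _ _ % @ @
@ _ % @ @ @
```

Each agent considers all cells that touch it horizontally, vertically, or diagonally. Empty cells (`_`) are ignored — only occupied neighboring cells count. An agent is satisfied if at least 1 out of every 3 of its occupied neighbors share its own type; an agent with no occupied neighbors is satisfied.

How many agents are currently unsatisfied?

(1,1)% 3/3 ok
(1,2)% 3/4 ok
(1,3)@ 1/3 ok
(1,4)@ 3/3 ok
(1,5)@ 4/4 ok
(1,6)@ 3/3 ok
(2,1)% 4/4 ok
(2,2)% 5/6 ok
(2,5)@ 6/7 ok
(2,6)@ 5/5 ok
(3,1)% 2/3 ok
(3,3)% 3/3 ok
(3,4)% 2/5 ok
(3,5)@ 5/7 ok
(3,6)@ 5/5 ok
(4,1)@ 1/2 ok
(4,4)% 3/7 ok
(4,5)@ 6/8 ok
(4,6)@ 5/5 ok
(5,1)@ 1/1 ok
(5,3)% 1/2 ok
(5,4)@ 2/4 ok
(5,5)@ 4/5 ok
(5,6)@ 3/3 ok
Every one meets the threshold.

0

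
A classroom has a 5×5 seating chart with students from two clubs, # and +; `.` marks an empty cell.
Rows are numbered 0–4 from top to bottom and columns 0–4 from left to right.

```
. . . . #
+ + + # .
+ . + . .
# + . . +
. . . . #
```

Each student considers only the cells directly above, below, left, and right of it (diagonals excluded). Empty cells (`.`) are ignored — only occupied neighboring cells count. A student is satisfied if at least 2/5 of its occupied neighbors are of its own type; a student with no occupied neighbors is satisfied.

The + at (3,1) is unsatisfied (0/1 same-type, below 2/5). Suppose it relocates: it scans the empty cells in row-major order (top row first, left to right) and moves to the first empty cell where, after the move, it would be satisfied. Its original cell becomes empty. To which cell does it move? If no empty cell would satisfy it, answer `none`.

(0,0)

Vacating (3,1). Empty cells in order:
  (0,0): 1/1 same-type → satisfied — stop here.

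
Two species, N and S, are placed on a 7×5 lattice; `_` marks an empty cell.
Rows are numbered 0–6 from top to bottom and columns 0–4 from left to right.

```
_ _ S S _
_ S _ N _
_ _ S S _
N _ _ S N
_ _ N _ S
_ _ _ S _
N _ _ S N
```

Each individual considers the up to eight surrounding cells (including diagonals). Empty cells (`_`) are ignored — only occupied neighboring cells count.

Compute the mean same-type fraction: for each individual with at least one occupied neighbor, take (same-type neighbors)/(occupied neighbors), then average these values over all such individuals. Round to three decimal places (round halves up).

Row 0: (0,2)S 2/3 · (0,3)S 1/2
Row 1: (1,1)S 2/2 · (1,3)N 0/4
Row 2: (2,2)S 3/4 · (2,3)S 2/4
Row 3: (3,0)N — no occupied neighbors · (3,3)S 3/5 · (3,4)N 0/3
Row 4: (4,2)N 0/2 · (4,4)S 2/3
Row 5: (5,3)S 2/4
Row 6: (6,0)N — no occupied neighbors · (6,3)S 1/2 · (6,4)N 0/2
Sum over 13 individuals: 2/3 + 1/2 + 2/2 + 0/4 + 3/4 + 2/4 + 3/5 + 0/3 + 0/2 + 2/3 + 2/4 + 1/2 + 0/2 = 341/60; mean = 341/60 ÷ 13 = 341/780 = 0.437179… → 0.437.

0.437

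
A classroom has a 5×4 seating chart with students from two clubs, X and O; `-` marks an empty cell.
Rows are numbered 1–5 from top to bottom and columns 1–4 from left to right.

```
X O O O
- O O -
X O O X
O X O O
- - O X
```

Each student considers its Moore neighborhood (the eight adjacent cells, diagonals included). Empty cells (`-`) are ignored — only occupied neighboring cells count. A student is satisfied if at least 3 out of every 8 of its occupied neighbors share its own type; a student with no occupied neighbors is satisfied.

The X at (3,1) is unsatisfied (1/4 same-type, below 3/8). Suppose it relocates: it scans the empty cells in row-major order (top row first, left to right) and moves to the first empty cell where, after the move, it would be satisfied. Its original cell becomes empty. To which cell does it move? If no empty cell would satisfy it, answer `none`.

(5,1)

Vacating (3,1). Empty cells in order:
  (2,1): 1/4 same-type → still unsatisfied.
  (2,4): 1/5 same-type → still unsatisfied.
  (5,1): 1/2 same-type → satisfied — stop here.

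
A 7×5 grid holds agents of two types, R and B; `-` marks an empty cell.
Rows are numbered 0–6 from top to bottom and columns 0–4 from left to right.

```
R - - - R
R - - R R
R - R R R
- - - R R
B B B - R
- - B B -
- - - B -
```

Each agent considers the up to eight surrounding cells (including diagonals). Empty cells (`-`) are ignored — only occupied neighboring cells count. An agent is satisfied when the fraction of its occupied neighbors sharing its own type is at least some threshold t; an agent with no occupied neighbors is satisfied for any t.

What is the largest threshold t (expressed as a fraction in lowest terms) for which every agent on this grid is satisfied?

2/3

Row 0: (0,0)R 1/1 · (0,4)R 2/2
Row 1: (1,0)R 2/2 · (1,3)R 5/5 · (1,4)R 4/4
Row 2: (2,0)R 1/1 · (2,2)R 3/3 · (2,3)R 6/6 · (2,4)R 5/5
Row 3: (3,3)R 5/6 · (3,4)R 4/4
Row 4: (4,0)B 1/1 · (4,1)B 3/3 · (4,2)B 3/4 · (4,4)R 2/3
Row 5: (5,2)B 4/4 · (5,3)B 3/4
Row 6: (6,3)B 2/2
The smallest same-type fraction is 2/3 at (4,4), which reduces to 2/3. Any threshold above that leaves this agent unsatisfied.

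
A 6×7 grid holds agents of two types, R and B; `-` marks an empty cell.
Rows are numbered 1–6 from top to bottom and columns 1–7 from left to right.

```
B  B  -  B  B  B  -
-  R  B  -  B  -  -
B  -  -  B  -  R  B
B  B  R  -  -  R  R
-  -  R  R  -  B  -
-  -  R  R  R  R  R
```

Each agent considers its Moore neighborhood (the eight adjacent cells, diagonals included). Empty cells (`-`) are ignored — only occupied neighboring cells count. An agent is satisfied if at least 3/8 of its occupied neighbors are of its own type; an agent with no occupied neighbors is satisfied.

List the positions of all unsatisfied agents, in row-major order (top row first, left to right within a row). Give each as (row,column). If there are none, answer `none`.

(2,2), (3,7), (5,6)

(1,1)B 1/2 satisfied
(1,2)B 2/3 satisfied
(1,4)B 3/3 satisfied
(1,5)B 3/3 satisfied
(1,6)B 2/2 satisfied
(2,2)R 0/4 not
(2,3)B 3/4 satisfied
(2,5)B 4/5 satisfied
(3,1)B 2/3 satisfied
(3,4)B 2/3 satisfied
(3,6)R 2/4 satisfied
(3,7)B 0/3 not
(4,1)B 2/2 satisfied
(4,2)B 2/4 satisfied
(4,3)R 2/4 satisfied
(4,6)R 2/4 satisfied
(4,7)R 2/4 satisfied
(5,3)R 4/5 satisfied
(5,4)R 5/5 satisfied
(5,6)B 0/5 not
(6,3)R 3/3 satisfied
(6,4)R 4/4 satisfied
(6,5)R 3/4 satisfied
(6,6)R 2/3 satisfied
(6,7)R 1/2 satisfied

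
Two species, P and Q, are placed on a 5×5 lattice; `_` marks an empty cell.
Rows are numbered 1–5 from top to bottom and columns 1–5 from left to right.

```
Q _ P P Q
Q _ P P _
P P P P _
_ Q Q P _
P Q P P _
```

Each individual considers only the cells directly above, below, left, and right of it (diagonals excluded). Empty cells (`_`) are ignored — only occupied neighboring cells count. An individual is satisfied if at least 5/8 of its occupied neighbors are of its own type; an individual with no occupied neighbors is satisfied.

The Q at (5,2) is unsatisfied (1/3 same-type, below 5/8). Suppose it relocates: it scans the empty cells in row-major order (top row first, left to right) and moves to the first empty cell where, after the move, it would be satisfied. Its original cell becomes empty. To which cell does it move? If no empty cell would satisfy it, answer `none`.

none

Vacating (5,2). Empty cells in order:
  (1,2): 1/2 same-type → still unsatisfied.
  (2,2): 1/3 same-type → still unsatisfied.
  (2,5): 1/2 same-type → still unsatisfied.
  (3,5): 0/1 same-type → still unsatisfied.
  (4,1): 1/3 same-type → still unsatisfied.
  (4,5): 0/1 same-type → still unsatisfied.
  (5,5): 0/1 same-type → still unsatisfied.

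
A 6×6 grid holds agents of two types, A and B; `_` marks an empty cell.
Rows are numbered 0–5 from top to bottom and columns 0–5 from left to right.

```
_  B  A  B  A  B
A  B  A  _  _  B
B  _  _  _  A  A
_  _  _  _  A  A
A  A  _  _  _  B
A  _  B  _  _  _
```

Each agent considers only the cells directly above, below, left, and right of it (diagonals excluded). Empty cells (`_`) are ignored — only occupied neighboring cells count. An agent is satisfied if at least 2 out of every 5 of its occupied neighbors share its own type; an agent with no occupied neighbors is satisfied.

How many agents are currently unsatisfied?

Row 0: (0,1)B 1/2 satisfied · (0,2)A 1/3 not · (0,3)B 0/2 not · (0,4)A 0/2 not · (0,5)B 1/2 satisfied
Row 1: (1,0)A 0/2 not · (1,1)B 1/3 not · (1,2)A 1/2 satisfied · (1,5)B 1/2 satisfied
Row 2: (2,0)B 0/1 not · (2,4)A 2/2 satisfied · (2,5)A 2/3 satisfied
Row 3: (3,4)A 2/2 satisfied · (3,5)A 2/3 satisfied
Row 4: (4,0)A 2/2 satisfied · (4,1)A 1/1 satisfied · (4,5)B 0/1 not
Row 5: (5,0)A 1/1 satisfied · (5,2)B 0/0 satisfied
Unsatisfied: (0,2), (0,3), (0,4), (1,0), (1,1), (2,0), (4,5) — 7 in total.

7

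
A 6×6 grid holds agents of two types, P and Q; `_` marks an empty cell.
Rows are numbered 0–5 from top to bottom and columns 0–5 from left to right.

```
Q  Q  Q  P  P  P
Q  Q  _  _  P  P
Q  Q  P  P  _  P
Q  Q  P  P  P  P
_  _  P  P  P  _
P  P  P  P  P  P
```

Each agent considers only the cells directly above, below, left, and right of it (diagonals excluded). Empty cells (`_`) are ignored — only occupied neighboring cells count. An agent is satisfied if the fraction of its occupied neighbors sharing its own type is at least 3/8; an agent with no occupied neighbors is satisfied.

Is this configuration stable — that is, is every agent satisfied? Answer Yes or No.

(0,0)Q 2/2 ok
(0,1)Q 3/3 ok
(0,2)Q 1/2 ok
(0,3)P 1/2 ok
(0,4)P 3/3 ok
(0,5)P 2/2 ok
(1,0)Q 3/3 ok
(1,1)Q 3/3 ok
(1,4)P 2/2 ok
(1,5)P 3/3 ok
(2,0)Q 3/3 ok
(2,1)Q 3/4 ok
(2,2)P 2/3 ok
(2,3)P 2/2 ok
(2,5)P 2/2 ok
(3,0)Q 2/2 ok
(3,1)Q 2/3 ok
(3,2)P 3/4 ok
(3,3)P 4/4 ok
(3,4)P 3/3 ok
(3,5)P 2/2 ok
(4,2)P 3/3 ok
(4,3)P 4/4 ok
(4,4)P 3/3 ok
(5,0)P 1/1 ok
(5,1)P 2/2 ok
(5,2)P 3/3 ok
(5,3)P 3/3 ok
(5,4)P 3/3 ok
(5,5)P 1/1 ok
All meet the threshold, so the configuration is stable.

Yes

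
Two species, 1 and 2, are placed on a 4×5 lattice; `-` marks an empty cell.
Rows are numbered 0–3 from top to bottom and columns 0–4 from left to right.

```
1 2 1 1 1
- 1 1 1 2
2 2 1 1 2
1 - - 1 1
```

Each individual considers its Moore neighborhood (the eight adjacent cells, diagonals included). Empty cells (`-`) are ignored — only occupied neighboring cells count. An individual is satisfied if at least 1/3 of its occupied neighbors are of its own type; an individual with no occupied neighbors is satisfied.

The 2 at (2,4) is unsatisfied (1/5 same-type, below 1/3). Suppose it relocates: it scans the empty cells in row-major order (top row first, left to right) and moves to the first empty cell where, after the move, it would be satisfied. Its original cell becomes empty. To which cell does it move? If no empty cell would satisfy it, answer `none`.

(1,0)

Vacating (2,4). Empty cells in order:
  (1,0): 3/5 same-type → satisfied — stop here.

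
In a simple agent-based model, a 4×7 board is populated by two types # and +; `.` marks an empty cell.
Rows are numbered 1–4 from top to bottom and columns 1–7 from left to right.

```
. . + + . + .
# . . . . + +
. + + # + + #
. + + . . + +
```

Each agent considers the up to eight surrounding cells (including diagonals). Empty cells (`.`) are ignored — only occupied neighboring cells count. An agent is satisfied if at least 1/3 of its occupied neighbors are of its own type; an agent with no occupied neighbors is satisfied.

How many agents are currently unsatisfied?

3

(1,3)+ 1/1 ok
(1,4)+ 1/1 ok
(1,6)+ 2/2 ok
(2,1)# 0/1 unhappy
(2,6)+ 4/5 ok
(2,7)+ 3/4 ok
(3,2)+ 3/4 ok
(3,3)+ 3/4 ok
(3,4)# 0/3 unhappy
(3,5)+ 3/4 ok
(3,6)+ 5/6 ok
(3,7)# 0/5 unhappy
(4,2)+ 3/3 ok
(4,3)+ 3/4 ok
(4,6)+ 3/4 ok
(4,7)+ 2/3 ok
Unsatisfied: (2,1), (3,4), (3,7) — 3 in total.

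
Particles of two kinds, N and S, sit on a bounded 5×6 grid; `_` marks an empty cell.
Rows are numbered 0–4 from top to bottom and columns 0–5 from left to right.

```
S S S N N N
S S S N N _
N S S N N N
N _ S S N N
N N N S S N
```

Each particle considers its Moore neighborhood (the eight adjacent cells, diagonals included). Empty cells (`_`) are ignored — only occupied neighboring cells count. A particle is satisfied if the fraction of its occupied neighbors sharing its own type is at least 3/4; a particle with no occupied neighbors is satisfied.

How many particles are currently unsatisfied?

15

(0,0)S 3/3 ✓
(0,1)S 5/5 ✓
(0,2)S 3/5 ✗
(0,3)N 3/5 ✗
(0,4)N 4/4 ✓
(0,5)N 2/2 ✓
(1,0)S 4/5 ✓
(1,1)S 7/8 ✓
(1,2)S 5/8 ✗
(1,3)N 5/8 ✗
(1,4)N 7/7 ✓
(2,0)N 1/4 ✗
(2,1)S 5/7 ✗
(2,2)S 5/7 ✗
(2,3)N 4/8 ✗
(2,4)N 6/7 ✓
(2,5)N 4/4 ✓
(3,0)N 3/4 ✓
(3,2)S 4/7 ✗
(3,3)S 4/8 ✗
(3,4)N 5/8 ✗
(3,5)N 4/5 ✓
(4,0)N 2/2 ✓
(4,1)N 3/4 ✓
(4,2)N 1/4 ✗
(4,3)S 3/5 ✗
(4,4)S 2/5 ✗
(4,5)N 2/3 ✗
Unsatisfied: (0,2), (0,3), (1,2), (1,3), (2,0), (2,1), (2,2), (2,3), (3,2), (3,3), (3,4), (4,2), (4,3), (4,4), (4,5) — 15 in total.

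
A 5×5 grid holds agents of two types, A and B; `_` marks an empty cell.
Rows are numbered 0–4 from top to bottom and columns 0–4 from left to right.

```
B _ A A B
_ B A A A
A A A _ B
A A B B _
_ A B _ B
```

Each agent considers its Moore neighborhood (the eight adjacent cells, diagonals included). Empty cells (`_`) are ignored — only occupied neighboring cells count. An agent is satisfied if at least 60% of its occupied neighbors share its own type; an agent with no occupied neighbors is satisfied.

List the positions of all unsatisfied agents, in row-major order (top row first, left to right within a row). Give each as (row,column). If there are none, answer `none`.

(0,0)B 1/1 satisfied
(0,2)A 3/4 satisfied
(0,3)A 4/5 satisfied
(0,4)B 0/3 not
(1,1)B 1/6 not
(1,2)A 5/6 satisfied
(1,3)A 5/7 satisfied
(1,4)A 2/4 not
(2,0)A 3/4 satisfied
(2,1)A 5/7 satisfied
(2,2)A 4/7 not
(2,4)B 1/3 not
(3,0)A 4/4 satisfied
(3,1)A 5/7 satisfied
(3,2)B 2/6 not
(3,3)B 4/5 satisfied
(4,1)A 2/4 not
(4,2)B 2/4 not
(4,4)B 1/1 satisfied

(0,4), (1,1), (1,4), (2,2), (2,4), (3,2), (4,1), (4,2)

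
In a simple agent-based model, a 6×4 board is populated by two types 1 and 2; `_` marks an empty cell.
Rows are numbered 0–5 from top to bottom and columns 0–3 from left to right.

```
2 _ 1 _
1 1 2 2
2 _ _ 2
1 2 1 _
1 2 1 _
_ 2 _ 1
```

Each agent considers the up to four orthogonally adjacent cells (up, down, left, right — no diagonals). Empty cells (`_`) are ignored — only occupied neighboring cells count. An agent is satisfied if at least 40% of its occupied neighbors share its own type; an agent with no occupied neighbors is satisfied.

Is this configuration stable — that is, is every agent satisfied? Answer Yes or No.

(0,0)2 0/1 ✗
(0,2)1 0/1 ✗
(1,0)1 1/3 ✗
(1,1)1 1/2 ✓
(1,2)2 1/3 ✗
(1,3)2 2/2 ✓
(2,0)2 0/2 ✗
(2,3)2 1/1 ✓
(3,0)1 1/3 ✗
(3,1)2 1/3 ✗
(3,2)1 1/2 ✓
(4,0)1 1/2 ✓
(4,1)2 2/4 ✓
(4,2)1 1/2 ✓
(5,1)2 1/1 ✓
(5,3)1 0/0 ✓
For instance (0,0) has only 0/1 same-type neighbors, below 2/5.

No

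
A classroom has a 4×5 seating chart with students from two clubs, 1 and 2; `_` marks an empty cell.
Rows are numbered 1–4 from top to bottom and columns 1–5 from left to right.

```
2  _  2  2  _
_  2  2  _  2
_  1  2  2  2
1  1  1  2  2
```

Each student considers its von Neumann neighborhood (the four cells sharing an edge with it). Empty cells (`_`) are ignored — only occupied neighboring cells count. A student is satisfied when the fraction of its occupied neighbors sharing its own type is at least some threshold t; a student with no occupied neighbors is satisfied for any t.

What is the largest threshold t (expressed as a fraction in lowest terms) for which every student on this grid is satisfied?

Row 1: (1,1)2 — no occupied neighbors · (1,3)2 2/2 · (1,4)2 1/1
Row 2: (2,2)2 1/2 · (2,3)2 3/3 · (2,5)2 1/1
Row 3: (3,2)1 1/3 · (3,3)2 2/4 · (3,4)2 3/3 · (3,5)2 3/3
Row 4: (4,1)1 1/1 · (4,2)1 3/3 · (4,3)1 1/3 · (4,4)2 2/3 · (4,5)2 2/2
The smallest same-type fraction is 1/3 at (3,2), which reduces to 1/3. Any threshold above that leaves this student unsatisfied.

1/3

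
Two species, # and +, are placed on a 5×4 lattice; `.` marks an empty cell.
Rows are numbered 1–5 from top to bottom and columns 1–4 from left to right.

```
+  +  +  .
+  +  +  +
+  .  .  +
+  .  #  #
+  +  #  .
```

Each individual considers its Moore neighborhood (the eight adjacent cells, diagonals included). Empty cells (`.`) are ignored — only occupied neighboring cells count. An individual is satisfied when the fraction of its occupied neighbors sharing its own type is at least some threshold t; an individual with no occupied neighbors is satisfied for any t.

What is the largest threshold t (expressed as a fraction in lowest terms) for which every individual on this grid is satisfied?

(1,1)+ 3/3
(1,2)+ 5/5
(1,3)+ 4/4
(2,1)+ 4/4
(2,2)+ 6/6
(2,3)+ 5/5
(2,4)+ 3/3
(3,1)+ 3/3
(3,4)+ 2/4
(4,1)+ 3/3
(4,3)# 2/4
(4,4)# 2/3
(5,1)+ 2/2
(5,2)+ 2/4
(5,3)# 2/3
The smallest same-type fraction is 2/4 at (3,4), which reduces to 1/2. Any threshold above that leaves this individual unsatisfied.

1/2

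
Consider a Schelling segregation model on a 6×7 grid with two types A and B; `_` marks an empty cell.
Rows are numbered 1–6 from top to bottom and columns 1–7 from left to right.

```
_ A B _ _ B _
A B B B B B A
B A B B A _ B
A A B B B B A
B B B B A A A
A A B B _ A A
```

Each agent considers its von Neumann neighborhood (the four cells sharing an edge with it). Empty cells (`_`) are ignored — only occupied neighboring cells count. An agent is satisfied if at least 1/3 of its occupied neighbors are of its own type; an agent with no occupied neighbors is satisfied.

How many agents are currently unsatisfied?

Row 1: (1,2)A 0/2 ✗ · (1,3)B 1/2 ✓ · (1,6)B 1/1 ✓
Row 2: (2,1)A 0/2 ✗ · (2,2)B 1/4 ✗ · (2,3)B 4/4 ✓ · (2,4)B 3/3 ✓ · (2,5)B 2/3 ✓ · (2,6)B 2/3 ✓ · (2,7)A 0/2 ✗
Row 3: (3,1)B 0/3 ✗ · (3,2)A 1/4 ✗ · (3,3)B 3/4 ✓ · (3,4)B 3/4 ✓ · (3,5)A 0/3 ✗ · (3,7)B 0/2 ✗
Row 4: (4,1)A 1/3 ✓ · (4,2)A 2/4 ✓ · (4,3)B 3/4 ✓ · (4,4)B 4/4 ✓ · (4,5)B 2/4 ✓ · (4,6)B 1/3 ✓ · (4,7)A 1/3 ✓
Row 5: (5,1)B 1/3 ✓ · (5,2)B 2/4 ✓ · (5,3)B 4/4 ✓ · (5,4)B 3/4 ✓ · (5,5)A 1/3 ✓ · (5,6)A 3/4 ✓ · (5,7)A 3/3 ✓
Row 6: (6,1)A 1/2 ✓ · (6,2)A 1/3 ✓ · (6,3)B 2/3 ✓ · (6,4)B 2/2 ✓ · (6,6)A 2/2 ✓ · (6,7)A 2/2 ✓
Unsatisfied: (1,2), (2,1), (2,2), (2,7), (3,1), (3,2), (3,5), (3,7) — 8 in total.

8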